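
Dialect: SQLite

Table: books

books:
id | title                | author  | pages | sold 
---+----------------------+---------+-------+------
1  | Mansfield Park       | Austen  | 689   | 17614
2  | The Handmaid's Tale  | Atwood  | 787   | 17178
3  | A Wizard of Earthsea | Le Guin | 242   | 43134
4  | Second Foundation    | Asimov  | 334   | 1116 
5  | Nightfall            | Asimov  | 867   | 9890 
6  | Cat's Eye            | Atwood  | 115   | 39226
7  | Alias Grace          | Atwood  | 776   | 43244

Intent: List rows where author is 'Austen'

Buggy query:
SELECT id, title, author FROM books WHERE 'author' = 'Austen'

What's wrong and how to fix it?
Bug: Single quotes denote string literals in SQL; the column name is being compared as a constant string

Fix: Remove the quotes around the column name (or use double quotes for an identifier)

Corrected query:
SELECT id, title, author FROM books WHERE author = 'Austen'

Result:
id | title          | author
---+----------------+-------
1  | Mansfield Park | Austen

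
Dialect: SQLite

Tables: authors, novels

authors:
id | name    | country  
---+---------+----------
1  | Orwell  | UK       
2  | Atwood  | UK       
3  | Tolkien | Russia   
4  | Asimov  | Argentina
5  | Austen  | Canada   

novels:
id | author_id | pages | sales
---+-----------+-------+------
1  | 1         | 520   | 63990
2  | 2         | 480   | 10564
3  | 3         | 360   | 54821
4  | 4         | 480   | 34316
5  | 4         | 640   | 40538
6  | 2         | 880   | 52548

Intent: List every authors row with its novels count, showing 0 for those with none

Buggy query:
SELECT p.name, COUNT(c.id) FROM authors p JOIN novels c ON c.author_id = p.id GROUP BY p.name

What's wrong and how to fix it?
Bug: INNER JOIN drops authors rows that have no matching novels rows

Fix: Use LEFT JOIN so parents without children still appear (COUNT(c.id) gives 0)

Corrected query:
SELECT p.name, COUNT(c.id) FROM authors p LEFT JOIN novels c ON c.author_id = p.id GROUP BY p.name

Result:
name    | COUNT(c.id)
--------+------------
Asimov  | 2          
Atwood  | 2          
Austen  | 0          
Orwell  | 1          
Tolkien | 1          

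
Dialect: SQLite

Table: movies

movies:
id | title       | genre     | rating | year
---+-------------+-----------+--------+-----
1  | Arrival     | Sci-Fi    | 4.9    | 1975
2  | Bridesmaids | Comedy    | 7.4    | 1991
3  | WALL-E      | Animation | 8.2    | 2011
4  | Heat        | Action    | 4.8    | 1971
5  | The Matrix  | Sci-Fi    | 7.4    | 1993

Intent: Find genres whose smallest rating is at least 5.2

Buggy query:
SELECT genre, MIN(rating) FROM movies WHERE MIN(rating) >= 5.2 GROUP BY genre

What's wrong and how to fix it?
Bug: Aggregates like MIN are computed per group after WHERE runs

Fix: Replace WHERE with HAVING after the GROUP BY

Corrected query:
SELECT genre, MIN(rating) FROM movies GROUP BY genre HAVING MIN(rating) >= 5.2

Result:
genre     | MIN(rating)
----------+------------
Animation | 8.2        
Comedy    | 7.4        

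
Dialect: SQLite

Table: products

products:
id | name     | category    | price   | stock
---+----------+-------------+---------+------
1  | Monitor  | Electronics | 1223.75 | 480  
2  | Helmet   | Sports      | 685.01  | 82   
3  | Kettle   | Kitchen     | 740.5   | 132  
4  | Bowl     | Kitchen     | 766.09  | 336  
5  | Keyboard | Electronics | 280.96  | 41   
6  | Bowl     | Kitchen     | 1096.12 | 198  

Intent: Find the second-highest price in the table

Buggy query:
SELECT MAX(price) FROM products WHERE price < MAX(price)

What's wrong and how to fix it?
Bug: The inner MAX is an aggregate inside WHERE, which is not allowed

Fix: Compute the overall MAX in a subquery, then take MAX of rows below it

Corrected query:
SELECT MAX(price) FROM products WHERE price < (SELECT MAX(price) FROM products)

Result:
MAX(price)
----------
1096.12   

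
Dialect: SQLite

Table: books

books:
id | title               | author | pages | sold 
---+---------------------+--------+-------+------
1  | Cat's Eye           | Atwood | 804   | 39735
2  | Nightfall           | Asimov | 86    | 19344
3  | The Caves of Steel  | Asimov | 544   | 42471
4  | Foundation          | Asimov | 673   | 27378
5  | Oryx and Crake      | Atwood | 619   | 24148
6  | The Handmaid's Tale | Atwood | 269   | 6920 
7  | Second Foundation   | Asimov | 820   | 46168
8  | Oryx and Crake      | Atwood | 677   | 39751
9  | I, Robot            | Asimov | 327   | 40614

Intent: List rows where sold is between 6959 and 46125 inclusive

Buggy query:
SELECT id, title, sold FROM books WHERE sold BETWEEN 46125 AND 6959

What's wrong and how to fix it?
Bug: The bounds are reversed; BETWEEN a AND b requires a <= b to match anything

Fix: Write BETWEEN 6959 AND 46125

Corrected query:
SELECT id, title, sold FROM books WHERE sold BETWEEN 6959 AND 46125

Result:
id | title              | sold 
---+--------------------+------
1  | Cat's Eye          | 39735
2  | Nightfall          | 19344
3  | The Caves of Steel | 42471
4  | Foundation         | 27378
5  | Oryx and Crake     | 24148
8  | Oryx and Crake     | 39751
9  | I, Robot           | 40614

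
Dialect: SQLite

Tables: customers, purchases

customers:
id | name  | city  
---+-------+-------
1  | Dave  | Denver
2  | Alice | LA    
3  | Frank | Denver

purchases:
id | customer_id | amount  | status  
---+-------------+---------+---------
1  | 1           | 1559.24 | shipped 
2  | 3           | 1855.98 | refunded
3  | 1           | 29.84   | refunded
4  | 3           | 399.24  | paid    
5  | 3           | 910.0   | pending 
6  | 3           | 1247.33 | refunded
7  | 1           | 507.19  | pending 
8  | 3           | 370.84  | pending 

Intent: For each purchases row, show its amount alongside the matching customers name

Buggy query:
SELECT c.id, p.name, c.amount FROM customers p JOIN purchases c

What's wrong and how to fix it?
Bug: Missing join condition: each purchases row is matched to all customers rows instead of just its own

Fix: Add ON c.customer_id = p.id to the JOIN

Corrected query:
SELECT c.id, p.name, c.amount FROM customers p JOIN purchases c ON c.customer_id = p.id

Result:
id | name  | amount 
---+-------+--------
1  | Dave  | 1559.24
2  | Frank | 1855.98
3  | Dave  | 29.84  
4  | Frank | 399.24 
5  | Frank | 910    
6  | Frank | 1247.33
7  | Dave  | 507.19 
8  | Frank | 370.84 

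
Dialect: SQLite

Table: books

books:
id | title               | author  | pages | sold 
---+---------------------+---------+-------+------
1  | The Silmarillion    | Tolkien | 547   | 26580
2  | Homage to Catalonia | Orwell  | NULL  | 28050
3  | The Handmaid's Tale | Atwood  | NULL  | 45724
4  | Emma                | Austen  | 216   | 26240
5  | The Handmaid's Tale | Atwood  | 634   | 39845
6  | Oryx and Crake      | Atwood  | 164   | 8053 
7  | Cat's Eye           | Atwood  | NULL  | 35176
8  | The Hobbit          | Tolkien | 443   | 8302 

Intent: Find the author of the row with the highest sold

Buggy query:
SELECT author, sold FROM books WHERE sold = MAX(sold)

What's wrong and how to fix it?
Bug: WHERE is evaluated per row; an aggregate over the whole table isn't defined there

Fix: Use a subquery: WHERE sold = (SELECT MAX(sold) FROM books)

Corrected query:
SELECT author, sold FROM books WHERE sold = (SELECT MAX(sold) FROM books)

Result:
author | sold 
-------+------
Atwood | 45724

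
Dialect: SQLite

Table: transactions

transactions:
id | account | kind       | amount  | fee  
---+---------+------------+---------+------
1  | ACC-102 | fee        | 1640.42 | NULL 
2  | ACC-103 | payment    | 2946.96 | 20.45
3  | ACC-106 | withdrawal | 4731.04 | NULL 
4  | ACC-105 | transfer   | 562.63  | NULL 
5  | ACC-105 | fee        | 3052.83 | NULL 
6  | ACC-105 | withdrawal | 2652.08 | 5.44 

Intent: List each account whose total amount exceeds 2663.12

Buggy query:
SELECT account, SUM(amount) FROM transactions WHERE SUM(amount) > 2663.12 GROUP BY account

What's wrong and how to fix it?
Bug: WHERE runs before GROUP BY, so aggregates aren't available there

Fix: Move the aggregate condition to a HAVING clause

Corrected query:
SELECT account, SUM(amount) FROM transactions GROUP BY account HAVING SUM(amount) > 2663.12

Result:
account | SUM(amount)
--------+------------
ACC-103 | 2946.96    
ACC-105 | 6267.54    
ACC-106 | 4731.04    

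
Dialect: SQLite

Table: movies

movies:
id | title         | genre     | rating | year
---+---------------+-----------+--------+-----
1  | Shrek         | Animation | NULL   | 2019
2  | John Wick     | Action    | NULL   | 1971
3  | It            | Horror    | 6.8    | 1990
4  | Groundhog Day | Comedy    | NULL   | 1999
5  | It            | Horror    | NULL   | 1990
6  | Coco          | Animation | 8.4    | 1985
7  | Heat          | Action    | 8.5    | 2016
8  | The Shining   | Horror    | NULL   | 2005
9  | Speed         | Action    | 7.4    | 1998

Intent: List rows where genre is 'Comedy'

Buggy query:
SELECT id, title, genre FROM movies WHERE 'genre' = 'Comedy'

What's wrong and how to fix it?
Bug: Single quotes denote string literals in SQL; the column name is being compared as a constant string

Fix: Reference the column as genre without single quotes

Corrected query:
SELECT id, title, genre FROM movies WHERE genre = 'Comedy'

Result:
id | title         | genre 
---+---------------+-------
4  | Groundhog Day | Comedy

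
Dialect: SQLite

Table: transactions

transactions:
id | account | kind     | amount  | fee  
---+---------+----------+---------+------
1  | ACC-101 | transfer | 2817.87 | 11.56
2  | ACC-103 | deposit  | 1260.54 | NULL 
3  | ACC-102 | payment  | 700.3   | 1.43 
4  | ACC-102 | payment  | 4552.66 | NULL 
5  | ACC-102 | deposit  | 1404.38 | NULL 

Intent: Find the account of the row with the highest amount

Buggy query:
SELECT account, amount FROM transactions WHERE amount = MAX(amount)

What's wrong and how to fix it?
Bug: WHERE is evaluated per row; an aggregate over the whole table isn't defined there

Fix: Wrap MAX in a scalar subquery so WHERE compares against a single value

Corrected query:
SELECT account, amount FROM transactions WHERE amount = (SELECT MAX(amount) FROM transactions)

Result:
account | amount 
--------+--------
ACC-102 | 4552.66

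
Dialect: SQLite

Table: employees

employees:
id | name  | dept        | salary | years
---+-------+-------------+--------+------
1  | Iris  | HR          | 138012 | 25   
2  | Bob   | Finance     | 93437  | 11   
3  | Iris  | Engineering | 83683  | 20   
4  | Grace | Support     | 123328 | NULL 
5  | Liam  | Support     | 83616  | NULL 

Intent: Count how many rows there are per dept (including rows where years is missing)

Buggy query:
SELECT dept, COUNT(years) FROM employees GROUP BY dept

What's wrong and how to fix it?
Bug: COUNT(column) counts non-NULL values only; rows with NULL years aren't counted

Fix: Use COUNT(*) to count all rows regardless of NULL

Corrected query:
SELECT dept, COUNT(*) FROM employees GROUP BY dept

Result:
dept        | COUNT(*)
------------+---------
Engineering | 1       
Finance     | 1       
HR          | 1       
Support     | 2       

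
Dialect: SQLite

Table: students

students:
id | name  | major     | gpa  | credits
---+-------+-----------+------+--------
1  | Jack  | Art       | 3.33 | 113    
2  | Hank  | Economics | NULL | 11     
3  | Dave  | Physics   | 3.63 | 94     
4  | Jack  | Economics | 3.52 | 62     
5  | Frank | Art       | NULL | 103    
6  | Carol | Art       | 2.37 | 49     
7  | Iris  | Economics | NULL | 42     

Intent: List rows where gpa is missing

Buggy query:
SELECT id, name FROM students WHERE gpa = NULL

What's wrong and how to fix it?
Bug: '= NULL' is always unknown in SQL three-valued logic, so no rows match

Fix: Use IS NULL to test for NULL

Corrected query:
SELECT id, name FROM students WHERE gpa IS NULL

Result:
id | name 
---+------
2  | Hank 
5  | Frank
7  | Iris 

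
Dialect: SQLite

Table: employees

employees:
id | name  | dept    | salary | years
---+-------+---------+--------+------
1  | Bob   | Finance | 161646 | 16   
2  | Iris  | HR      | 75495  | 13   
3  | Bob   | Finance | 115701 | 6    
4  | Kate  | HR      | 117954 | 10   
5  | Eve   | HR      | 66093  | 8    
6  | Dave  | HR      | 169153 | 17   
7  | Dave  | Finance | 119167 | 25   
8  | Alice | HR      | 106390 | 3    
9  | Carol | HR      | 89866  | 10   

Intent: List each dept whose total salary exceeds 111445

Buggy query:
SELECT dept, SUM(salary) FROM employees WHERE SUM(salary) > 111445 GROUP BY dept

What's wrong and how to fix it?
Bug: Aggregate functions cannot appear in a WHERE clause

Fix: Use HAVING (which filters groups after aggregation) instead of WHERE

Corrected query:
SELECT dept, SUM(salary) FROM employees GROUP BY dept HAVING SUM(salary) > 111445

Result:
dept    | SUM(salary)
--------+------------
Finance | 396514     
HR      | 624951     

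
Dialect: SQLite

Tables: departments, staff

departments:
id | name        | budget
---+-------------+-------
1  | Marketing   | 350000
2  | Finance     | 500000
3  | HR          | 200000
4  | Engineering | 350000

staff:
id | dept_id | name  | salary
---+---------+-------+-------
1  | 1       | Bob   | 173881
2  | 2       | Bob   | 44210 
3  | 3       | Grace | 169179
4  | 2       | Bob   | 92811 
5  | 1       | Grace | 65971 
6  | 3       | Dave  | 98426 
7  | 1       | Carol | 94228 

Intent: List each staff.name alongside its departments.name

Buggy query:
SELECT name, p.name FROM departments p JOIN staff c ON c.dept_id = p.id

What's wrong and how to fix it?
Bug: 'name' exists in both joined tables, so the database can't tell which one is meant

Fix: Qualify the column with its table alias (c.name)

Corrected query:
SELECT c.name, p.name FROM departments p JOIN staff c ON c.dept_id = p.id

Result:
name  | name     
------+----------
Bob   | Marketing
Bob   | Finance  
Grace | HR       
Bob   | Finance  
Grace | Marketing
Dave  | HR       
Carol | Marketing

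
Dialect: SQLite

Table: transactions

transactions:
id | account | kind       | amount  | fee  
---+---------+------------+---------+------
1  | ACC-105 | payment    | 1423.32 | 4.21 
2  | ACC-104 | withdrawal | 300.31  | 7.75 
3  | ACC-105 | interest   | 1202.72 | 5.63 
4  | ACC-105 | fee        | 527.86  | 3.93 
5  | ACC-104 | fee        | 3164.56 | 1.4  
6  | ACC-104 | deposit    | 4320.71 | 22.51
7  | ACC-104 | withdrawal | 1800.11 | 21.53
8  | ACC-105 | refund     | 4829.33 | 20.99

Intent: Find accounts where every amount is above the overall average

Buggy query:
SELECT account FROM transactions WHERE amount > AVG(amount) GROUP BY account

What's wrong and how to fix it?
Bug: WHERE evaluates per row before aggregation, so AVG() is unavailable

Fix: Compute the overall average in a scalar subquery and compare each group's MIN against it in HAVING

Corrected query:
SELECT account FROM transactions GROUP BY account HAVING MIN(amount) > (SELECT AVG(amount) FROM transactions)

Result:
(no rows)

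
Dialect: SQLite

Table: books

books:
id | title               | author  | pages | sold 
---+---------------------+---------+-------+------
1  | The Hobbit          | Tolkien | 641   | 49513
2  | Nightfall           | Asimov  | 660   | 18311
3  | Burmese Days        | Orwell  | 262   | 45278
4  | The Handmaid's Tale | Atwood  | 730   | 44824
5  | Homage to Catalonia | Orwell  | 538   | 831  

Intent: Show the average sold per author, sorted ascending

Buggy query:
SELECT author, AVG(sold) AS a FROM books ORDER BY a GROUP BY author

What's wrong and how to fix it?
Bug: GROUP BY must precede ORDER BY

Fix: Move ORDER BY to the end, after GROUP BY

Corrected query:
SELECT author, AVG(sold) AS a FROM books GROUP BY author ORDER BY a

Result:
author  | a      
--------+--------
Asimov  | 18311  
Orwell  | 23054.5
Atwood  | 44824  
Tolkien | 49513  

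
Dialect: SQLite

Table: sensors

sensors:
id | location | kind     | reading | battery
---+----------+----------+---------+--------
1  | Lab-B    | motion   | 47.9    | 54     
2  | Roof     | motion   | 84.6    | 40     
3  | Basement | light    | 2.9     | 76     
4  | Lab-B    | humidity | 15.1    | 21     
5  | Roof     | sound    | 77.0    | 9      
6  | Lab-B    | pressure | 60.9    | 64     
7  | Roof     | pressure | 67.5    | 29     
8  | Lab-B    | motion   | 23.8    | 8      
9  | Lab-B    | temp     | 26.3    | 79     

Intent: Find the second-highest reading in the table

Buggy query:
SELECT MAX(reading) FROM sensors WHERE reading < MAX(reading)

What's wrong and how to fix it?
Bug: MAX(reading) on the right of the comparison is an aggregate-in-WHERE error

Fix: Put the inner MAX in a scalar subquery

Corrected query:
SELECT MAX(reading) FROM sensors WHERE reading < (SELECT MAX(reading) FROM sensors)

Result:
MAX(reading)
------------
77          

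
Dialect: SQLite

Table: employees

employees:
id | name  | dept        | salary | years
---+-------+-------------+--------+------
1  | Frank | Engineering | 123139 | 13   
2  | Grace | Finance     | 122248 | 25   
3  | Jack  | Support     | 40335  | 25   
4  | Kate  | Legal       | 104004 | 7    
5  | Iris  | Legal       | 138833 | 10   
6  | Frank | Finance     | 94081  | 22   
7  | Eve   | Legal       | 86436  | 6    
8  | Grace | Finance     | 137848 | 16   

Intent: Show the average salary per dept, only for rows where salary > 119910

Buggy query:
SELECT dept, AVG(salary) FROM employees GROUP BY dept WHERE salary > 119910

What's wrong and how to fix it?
Bug: Row-level WHERE must come before GROUP BY in the clause order

Fix: Place WHERE between FROM and GROUP BY

Corrected query:
SELECT dept, AVG(salary) FROM employees WHERE salary > 119910 GROUP BY dept

Result:
dept        | AVG(salary)
------------+------------
Engineering | 123139     
Finance     | 130048     
Legal       | 138833     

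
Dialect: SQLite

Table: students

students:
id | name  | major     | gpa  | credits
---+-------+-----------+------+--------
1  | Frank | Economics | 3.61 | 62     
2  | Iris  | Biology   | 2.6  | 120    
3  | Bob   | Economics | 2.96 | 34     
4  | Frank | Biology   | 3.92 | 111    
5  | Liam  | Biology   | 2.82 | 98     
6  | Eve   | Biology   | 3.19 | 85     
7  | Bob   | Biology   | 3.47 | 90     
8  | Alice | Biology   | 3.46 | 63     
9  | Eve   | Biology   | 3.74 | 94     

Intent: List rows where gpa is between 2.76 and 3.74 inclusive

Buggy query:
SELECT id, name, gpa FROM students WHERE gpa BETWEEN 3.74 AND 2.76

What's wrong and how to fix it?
Bug: The bounds are reversed; BETWEEN a AND b requires a <= b to match anything

Fix: Write BETWEEN 2.76 AND 3.74

Corrected query:
SELECT id, name, gpa FROM students WHERE gpa BETWEEN 2.76 AND 3.74

Result:
id | name  | gpa 
---+-------+-----
1  | Frank | 3.61
3  | Bob   | 2.96
5  | Liam  | 2.82
6  | Eve   | 3.19
7  | Bob   | 3.47
8  | Alice | 3.46
9  | Eve   | 3.74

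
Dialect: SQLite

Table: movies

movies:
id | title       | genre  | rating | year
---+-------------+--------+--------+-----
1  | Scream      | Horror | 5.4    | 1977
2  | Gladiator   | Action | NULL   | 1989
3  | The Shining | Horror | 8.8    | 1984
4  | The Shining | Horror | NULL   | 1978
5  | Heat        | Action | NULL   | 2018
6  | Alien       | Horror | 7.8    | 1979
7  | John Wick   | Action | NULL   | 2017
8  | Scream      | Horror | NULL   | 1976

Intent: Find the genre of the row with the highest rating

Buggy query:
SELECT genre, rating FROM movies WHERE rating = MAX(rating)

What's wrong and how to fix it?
Bug: WHERE is evaluated per row; an aggregate over the whole table isn't defined there

Fix: Wrap MAX in a scalar subquery so WHERE compares against a single value

Corrected query:
SELECT genre, rating FROM movies WHERE rating = (SELECT MAX(rating) FROM movies)

Result:
genre  | rating
-------+-------
Horror | 8.8   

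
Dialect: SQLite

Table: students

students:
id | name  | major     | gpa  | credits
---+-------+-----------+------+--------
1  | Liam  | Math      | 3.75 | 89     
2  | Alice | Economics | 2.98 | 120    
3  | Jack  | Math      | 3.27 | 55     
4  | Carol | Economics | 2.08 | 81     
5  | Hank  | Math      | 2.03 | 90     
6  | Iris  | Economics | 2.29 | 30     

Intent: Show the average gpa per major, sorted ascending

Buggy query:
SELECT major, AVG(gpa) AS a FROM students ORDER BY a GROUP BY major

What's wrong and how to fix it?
Bug: GROUP BY must precede ORDER BY

Fix: Move ORDER BY to the end, after GROUP BY

Corrected query:
SELECT major, AVG(gpa) AS a FROM students GROUP BY major ORDER BY a

Result:
major     | a       
----------+---------
Economics | 2.45    
Math      | 3.016667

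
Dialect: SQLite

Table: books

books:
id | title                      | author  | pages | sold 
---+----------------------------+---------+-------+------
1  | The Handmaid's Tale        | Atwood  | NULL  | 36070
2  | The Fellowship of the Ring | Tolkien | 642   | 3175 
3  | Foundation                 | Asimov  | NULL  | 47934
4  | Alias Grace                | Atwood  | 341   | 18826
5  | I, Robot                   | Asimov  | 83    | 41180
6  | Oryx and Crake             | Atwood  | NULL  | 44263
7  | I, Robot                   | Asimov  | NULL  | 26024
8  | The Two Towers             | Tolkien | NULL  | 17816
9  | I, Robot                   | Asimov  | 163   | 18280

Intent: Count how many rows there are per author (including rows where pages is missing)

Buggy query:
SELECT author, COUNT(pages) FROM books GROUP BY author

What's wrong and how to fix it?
Bug: COUNT(pages) skips NULLs, so groups with missing pages are undercounted

Fix: Replace COUNT(pages) with COUNT(*)

Corrected query:
SELECT author, COUNT(*) FROM books GROUP BY author

Result:
author  | COUNT(*)
--------+---------
Asimov  | 4       
Atwood  | 3       
Tolkien | 2       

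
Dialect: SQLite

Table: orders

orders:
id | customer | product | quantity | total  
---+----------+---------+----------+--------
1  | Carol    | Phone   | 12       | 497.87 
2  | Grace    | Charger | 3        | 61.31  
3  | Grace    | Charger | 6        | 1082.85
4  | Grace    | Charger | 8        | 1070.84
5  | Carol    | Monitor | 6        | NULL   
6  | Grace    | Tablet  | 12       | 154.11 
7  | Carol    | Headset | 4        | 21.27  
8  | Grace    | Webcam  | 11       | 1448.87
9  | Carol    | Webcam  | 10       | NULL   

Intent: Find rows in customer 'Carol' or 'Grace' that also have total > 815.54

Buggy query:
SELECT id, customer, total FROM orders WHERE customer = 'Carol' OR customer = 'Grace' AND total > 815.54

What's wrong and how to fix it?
Bug: AND binds tighter than OR, so this parses as customer = 'Carol' OR (customer = 'Grace' AND total > 815.54)

Fix: Add parentheses around the OR so the AND applies to both alternatives

Corrected query:
SELECT id, customer, total FROM orders WHERE (customer = 'Carol' OR customer = 'Grace') AND total > 815.54

Result:
id | customer | total  
---+----------+--------
3  | Grace    | 1082.85
4  | Grace    | 1070.84
8  | Grace    | 1448.87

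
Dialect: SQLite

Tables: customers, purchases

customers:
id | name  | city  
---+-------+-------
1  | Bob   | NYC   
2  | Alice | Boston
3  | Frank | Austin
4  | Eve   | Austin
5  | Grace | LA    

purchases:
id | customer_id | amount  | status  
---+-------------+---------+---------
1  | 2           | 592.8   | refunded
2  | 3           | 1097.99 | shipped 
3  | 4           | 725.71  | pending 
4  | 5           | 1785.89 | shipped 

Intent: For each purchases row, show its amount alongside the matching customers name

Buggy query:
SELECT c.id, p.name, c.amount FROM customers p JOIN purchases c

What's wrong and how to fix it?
Bug: Missing join condition: each purchases row is matched to all customers rows instead of just its own

Fix: Specify the join condition linking the foreign key to the parent id

Corrected query:
SELECT c.id, p.name, c.amount FROM customers p JOIN purchases c ON c.customer_id = p.id

Result:
id | name  | amount 
---+-------+--------
1  | Alice | 592.8  
2  | Frank | 1097.99
3  | Eve   | 725.71 
4  | Grace | 1785.89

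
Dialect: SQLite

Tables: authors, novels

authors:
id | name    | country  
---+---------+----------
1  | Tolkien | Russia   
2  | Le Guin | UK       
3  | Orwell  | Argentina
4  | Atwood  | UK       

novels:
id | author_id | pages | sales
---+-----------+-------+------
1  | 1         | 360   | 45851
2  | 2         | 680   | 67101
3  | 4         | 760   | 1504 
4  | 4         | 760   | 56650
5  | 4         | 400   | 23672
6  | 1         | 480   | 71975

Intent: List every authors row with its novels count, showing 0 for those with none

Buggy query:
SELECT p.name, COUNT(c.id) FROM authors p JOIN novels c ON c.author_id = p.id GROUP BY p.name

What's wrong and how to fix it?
Bug: INNER JOIN drops authors rows that have no matching novels rows

Fix: Switch to LEFT JOIN to retain unmatched parent rows

Corrected query:
SELECT p.name, COUNT(c.id) FROM authors p LEFT JOIN novels c ON c.author_id = p.id GROUP BY p.name

Result:
name    | COUNT(c.id)
--------+------------
Atwood  | 3          
Le Guin | 1          
Orwell  | 0          
Tolkien | 2          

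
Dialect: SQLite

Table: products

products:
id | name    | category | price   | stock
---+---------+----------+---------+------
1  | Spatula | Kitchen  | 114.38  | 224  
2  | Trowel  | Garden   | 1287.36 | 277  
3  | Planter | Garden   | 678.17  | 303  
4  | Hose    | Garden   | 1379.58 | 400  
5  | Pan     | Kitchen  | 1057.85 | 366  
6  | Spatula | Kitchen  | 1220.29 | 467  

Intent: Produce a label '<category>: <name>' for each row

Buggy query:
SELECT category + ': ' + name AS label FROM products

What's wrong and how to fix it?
Bug: SQLite uses || for string concatenation; + coerces text to numbers (yielding 0)

Fix: Replace + with || to concatenate text

Corrected query:
SELECT category || ': ' || name AS label FROM products

Result:
label           
----------------
Kitchen: Spatula
Garden: Trowel  
Garden: Planter 
Garden: Hose    
Kitchen: Pan    
Kitchen: Spatula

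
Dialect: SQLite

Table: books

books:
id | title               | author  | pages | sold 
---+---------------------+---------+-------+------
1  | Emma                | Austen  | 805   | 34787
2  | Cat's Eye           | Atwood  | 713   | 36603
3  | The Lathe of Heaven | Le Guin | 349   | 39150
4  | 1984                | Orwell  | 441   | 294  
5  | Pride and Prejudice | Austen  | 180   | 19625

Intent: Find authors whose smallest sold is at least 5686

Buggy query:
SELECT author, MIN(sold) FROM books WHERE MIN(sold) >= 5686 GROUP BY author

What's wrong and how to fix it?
Bug: MIN() in WHERE is a misuse of aggregate

Fix: Replace WHERE with HAVING after the GROUP BY

Corrected query:
SELECT author, MIN(sold) FROM books GROUP BY author HAVING MIN(sold) >= 5686

Result:
author  | MIN(sold)
--------+----------
Atwood  | 36603    
Austen  | 19625    
Le Guin | 39150    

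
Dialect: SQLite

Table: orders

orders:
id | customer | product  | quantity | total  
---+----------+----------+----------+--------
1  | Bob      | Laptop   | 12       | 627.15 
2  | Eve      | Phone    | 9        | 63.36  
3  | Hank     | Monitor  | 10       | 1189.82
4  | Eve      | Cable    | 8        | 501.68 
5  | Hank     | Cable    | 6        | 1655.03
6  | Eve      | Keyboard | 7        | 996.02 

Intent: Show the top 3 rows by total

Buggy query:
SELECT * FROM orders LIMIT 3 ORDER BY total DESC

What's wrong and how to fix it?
Bug: ORDER BY cannot follow LIMIT; LIMIT is the final clause

Fix: Swap the clauses: ORDER BY first, then LIMIT

Corrected query:
SELECT * FROM orders ORDER BY total DESC LIMIT 3

Result:
id | customer | product  | quantity | total  
---+----------+----------+----------+--------
5  | Hank     | Cable    | 6        | 1655.03
3  | Hank     | Monitor  | 10       | 1189.82
6  | Eve      | Keyboard | 7        | 996.02 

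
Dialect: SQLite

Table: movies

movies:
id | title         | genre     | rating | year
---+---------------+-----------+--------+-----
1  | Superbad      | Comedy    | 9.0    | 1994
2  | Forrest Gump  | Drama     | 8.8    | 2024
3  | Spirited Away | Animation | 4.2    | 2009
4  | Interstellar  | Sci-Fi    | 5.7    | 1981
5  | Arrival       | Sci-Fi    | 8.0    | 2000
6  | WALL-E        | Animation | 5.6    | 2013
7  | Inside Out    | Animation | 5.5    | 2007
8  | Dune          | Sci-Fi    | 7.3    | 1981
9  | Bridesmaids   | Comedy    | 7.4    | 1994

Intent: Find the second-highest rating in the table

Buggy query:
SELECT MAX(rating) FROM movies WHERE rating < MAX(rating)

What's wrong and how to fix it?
Bug: The inner MAX is an aggregate inside WHERE, which is not allowed

Fix: Put the inner MAX in a scalar subquery

Corrected query:
SELECT MAX(rating) FROM movies WHERE rating < (SELECT MAX(rating) FROM movies)

Result:
MAX(rating)
-----------
8.8        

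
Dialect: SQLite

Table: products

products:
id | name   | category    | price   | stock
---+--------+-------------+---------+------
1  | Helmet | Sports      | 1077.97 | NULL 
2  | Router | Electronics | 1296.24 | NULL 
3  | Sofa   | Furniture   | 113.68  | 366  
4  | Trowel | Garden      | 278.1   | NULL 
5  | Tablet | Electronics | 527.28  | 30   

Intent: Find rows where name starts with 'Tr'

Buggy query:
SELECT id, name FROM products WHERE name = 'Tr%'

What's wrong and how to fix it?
Bug: '=' compares the literal string including the % character; pattern matching needs LIKE

Fix: Use LIKE for wildcard pattern matching

Corrected query:
SELECT id, name FROM products WHERE name LIKE 'Tr%'

Result:
id | name  
---+-------
4  | Trowel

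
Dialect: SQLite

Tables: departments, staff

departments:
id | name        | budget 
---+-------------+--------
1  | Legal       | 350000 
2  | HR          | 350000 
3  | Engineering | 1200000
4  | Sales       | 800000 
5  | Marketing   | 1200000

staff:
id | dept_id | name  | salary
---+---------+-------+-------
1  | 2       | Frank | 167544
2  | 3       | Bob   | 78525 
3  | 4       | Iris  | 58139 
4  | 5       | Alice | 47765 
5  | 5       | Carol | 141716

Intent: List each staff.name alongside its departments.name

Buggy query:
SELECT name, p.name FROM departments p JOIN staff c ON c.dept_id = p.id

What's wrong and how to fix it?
Bug: Both tables have a 'name' column; the unqualified reference is ambiguous

Fix: Prefix ambiguous columns with the table alias

Corrected query:
SELECT c.name, p.name FROM departments p JOIN staff c ON c.dept_id = p.id

Result:
name  | name       
------+------------
Frank | HR         
Bob   | Engineering
Iris  | Sales      
Alice | Marketing  
Carol | Marketing  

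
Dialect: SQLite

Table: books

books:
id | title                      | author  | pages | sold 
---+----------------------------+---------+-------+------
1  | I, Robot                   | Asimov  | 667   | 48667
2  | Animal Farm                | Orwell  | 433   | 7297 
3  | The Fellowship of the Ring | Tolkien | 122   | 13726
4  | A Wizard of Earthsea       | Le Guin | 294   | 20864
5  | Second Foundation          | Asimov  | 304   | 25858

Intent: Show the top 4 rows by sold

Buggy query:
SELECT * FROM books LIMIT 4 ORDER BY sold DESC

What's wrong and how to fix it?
Bug: LIMIT must come after ORDER BY

Fix: Swap the clauses: ORDER BY first, then LIMIT

Corrected query:
SELECT * FROM books ORDER BY sold DESC LIMIT 4

Result:
id | title                      | author  | pages | sold 
---+----------------------------+---------+-------+------
1  | I, Robot                   | Asimov  | 667   | 48667
5  | Second Foundation          | Asimov  | 304   | 25858
4  | A Wizard of Earthsea       | Le Guin | 294   | 20864
3  | The Fellowship of the Ring | Tolkien | 122   | 13726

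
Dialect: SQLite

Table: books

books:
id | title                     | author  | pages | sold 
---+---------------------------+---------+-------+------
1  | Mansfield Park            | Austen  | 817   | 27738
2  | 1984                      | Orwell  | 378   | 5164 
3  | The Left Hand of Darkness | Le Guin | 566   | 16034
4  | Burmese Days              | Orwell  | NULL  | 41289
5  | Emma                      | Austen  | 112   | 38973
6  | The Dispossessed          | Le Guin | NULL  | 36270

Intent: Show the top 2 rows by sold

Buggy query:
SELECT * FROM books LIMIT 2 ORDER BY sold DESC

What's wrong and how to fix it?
Bug: ORDER BY cannot follow LIMIT; LIMIT is the final clause

Fix: Swap the clauses: ORDER BY first, then LIMIT

Corrected query:
SELECT * FROM books ORDER BY sold DESC LIMIT 2

Result:
id | title        | author | pages | sold 
---+--------------+--------+-------+------
4  | Burmese Days | Orwell | NULL  | 41289
5  | Emma         | Austen | 112   | 38973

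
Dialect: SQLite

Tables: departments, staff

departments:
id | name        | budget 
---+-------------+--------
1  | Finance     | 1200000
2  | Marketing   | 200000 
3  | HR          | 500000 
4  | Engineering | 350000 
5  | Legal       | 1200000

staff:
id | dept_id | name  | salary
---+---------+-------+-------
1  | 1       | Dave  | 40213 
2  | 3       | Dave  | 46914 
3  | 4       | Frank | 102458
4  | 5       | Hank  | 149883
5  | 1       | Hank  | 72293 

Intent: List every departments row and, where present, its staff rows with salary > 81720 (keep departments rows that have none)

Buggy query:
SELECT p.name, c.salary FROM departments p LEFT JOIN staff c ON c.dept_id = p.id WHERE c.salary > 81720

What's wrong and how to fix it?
Bug: Filtering c.salary in WHERE discards the NULL rows produced by LEFT JOIN, turning it into an inner join

Fix: Put 'c.salary > 81720' in the JOIN's ON clause instead of WHERE

Corrected query:
SELECT p.name, c.salary FROM departments p LEFT JOIN staff c ON c.dept_id = p.id AND c.salary > 81720

Result:
name        | salary
------------+-------
Finance     | NULL  
Marketing   | NULL  
HR          | NULL  
Engineering | 102458
Legal       | 149883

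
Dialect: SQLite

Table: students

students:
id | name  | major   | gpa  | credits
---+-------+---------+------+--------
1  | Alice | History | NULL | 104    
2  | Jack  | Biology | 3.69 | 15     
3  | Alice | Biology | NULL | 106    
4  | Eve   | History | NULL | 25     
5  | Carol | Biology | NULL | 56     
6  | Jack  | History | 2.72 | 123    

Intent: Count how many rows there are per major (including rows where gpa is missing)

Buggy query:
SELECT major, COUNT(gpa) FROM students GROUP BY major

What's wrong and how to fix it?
Bug: COUNT(gpa) skips NULLs, so groups with missing gpa are undercounted

Fix: Replace COUNT(gpa) with COUNT(*)

Corrected query:
SELECT major, COUNT(*) FROM students GROUP BY major

Result:
major   | COUNT(*)
--------+---------
Biology | 3       
History | 3       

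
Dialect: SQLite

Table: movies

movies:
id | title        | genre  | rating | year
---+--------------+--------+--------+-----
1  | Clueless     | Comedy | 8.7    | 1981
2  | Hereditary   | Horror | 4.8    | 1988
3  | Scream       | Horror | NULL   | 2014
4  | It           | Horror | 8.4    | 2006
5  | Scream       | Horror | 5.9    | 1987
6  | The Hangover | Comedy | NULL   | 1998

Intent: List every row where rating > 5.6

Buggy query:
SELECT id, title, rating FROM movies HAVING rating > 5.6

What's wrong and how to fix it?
Bug: HAVING filters the output of aggregation, but this query has no GROUP BY and no aggregate functions, so SQLite rejects it (HAVING clause on a non-aggregate query); the condition here is per row

Fix: Replace HAVING with WHERE since the condition applies to individual rows

Corrected query:
SELECT id, title, rating FROM movies WHERE rating > 5.6

Result:
id | title    | rating
---+----------+-------
1  | Clueless | 8.7   
4  | It       | 8.4   
5  | Scream   | 5.9   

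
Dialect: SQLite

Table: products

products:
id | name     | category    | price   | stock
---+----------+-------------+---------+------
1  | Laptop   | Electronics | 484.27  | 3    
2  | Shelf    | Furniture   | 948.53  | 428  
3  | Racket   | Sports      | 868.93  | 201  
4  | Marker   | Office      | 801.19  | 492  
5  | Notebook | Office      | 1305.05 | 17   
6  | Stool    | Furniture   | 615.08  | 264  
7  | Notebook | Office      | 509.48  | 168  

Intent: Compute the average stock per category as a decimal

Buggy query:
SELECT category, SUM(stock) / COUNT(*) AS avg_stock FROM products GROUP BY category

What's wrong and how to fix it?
Bug: Both operands are integers, so '/' performs integer division and truncates

Fix: Cast one side to REAL so the division keeps the fractional part

Corrected query:
SELECT category, SUM(stock) * 1.0 / COUNT(*) AS avg_stock FROM products GROUP BY category

Result:
category    | avg_stock 
------------+-----------
Electronics | 3         
Furniture   | 346       
Office      | 225.666667
Sports      | 201       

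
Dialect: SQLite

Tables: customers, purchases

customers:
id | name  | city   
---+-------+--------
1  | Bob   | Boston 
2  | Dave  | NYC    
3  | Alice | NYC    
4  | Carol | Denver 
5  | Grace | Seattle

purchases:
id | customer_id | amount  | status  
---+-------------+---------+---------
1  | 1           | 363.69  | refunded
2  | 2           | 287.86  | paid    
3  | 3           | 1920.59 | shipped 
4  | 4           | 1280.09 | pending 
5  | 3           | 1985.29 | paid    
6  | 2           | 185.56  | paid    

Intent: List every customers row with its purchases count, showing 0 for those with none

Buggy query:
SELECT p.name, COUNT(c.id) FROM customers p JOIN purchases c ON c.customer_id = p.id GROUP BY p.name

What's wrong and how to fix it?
Bug: An inner join excludes parents with zero children

Fix: Use LEFT JOIN so parents without children still appear (COUNT(c.id) gives 0)

Corrected query:
SELECT p.name, COUNT(c.id) FROM customers p LEFT JOIN purchases c ON c.customer_id = p.id GROUP BY p.name

Result:
name  | COUNT(c.id)
------+------------
Alice | 2          
Bob   | 1          
Carol | 1          
Dave  | 2          
Grace | 0          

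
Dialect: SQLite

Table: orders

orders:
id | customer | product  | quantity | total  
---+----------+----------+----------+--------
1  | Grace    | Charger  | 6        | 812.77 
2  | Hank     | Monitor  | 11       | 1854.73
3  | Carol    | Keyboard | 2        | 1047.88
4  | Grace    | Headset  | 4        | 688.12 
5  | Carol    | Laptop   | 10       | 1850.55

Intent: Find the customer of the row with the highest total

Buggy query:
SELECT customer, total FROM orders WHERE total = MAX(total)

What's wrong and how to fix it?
Bug: WHERE is evaluated per row; an aggregate over the whole table isn't defined there

Fix: Use a subquery: WHERE total = (SELECT MAX(total) FROM orders)

Corrected query:
SELECT customer, total FROM orders WHERE total = (SELECT MAX(total) FROM orders)

Result:
customer | total  
---------+--------
Hank     | 1854.73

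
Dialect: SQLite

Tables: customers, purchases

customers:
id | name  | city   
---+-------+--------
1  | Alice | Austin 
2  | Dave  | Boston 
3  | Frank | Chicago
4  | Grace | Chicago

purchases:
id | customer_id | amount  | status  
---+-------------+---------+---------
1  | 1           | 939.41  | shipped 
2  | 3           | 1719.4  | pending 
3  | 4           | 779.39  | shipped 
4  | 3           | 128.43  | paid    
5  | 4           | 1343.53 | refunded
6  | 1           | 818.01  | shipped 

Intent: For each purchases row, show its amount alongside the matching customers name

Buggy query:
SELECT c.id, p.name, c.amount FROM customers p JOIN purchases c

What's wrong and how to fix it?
Bug: Missing join condition: each purchases row is matched to all customers rows instead of just its own

Fix: Add ON c.customer_id = p.id to the JOIN

Corrected query:
SELECT c.id, p.name, c.amount FROM customers p JOIN purchases c ON c.customer_id = p.id

Result:
id | name  | amount 
---+-------+--------
1  | Alice | 939.41 
2  | Frank | 1719.4 
3  | Grace | 779.39 
4  | Frank | 128.43 
5  | Grace | 1343.53
6  | Alice | 818.01 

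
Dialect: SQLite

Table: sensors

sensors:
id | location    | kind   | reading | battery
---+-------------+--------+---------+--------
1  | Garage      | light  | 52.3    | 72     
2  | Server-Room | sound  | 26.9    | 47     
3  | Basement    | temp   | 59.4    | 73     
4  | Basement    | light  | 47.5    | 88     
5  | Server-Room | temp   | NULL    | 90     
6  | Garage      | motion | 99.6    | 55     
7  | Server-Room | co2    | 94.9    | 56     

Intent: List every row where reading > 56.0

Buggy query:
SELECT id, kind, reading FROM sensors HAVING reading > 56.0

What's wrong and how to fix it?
Bug: This is a non-aggregate query (no GROUP BY, no aggregates), so in SQLite the HAVING clause is invalid here; a row-level condition belongs in WHERE

Fix: Use WHERE for row-level filtering

Corrected query:
SELECT id, kind, reading FROM sensors WHERE reading > 56.0

Result:
id | kind   | reading
---+--------+--------
3  | temp   | 59.4   
6  | motion | 99.6   
7  | co2    | 94.9   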